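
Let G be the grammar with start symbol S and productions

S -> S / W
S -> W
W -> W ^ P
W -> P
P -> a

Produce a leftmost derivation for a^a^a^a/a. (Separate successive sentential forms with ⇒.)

S ⇒ S/W   [S -> S / W]
S/W ⇒ W/W   [S -> W]
W/W ⇒ W^P/W   [W -> W ^ P]
W^P/W ⇒ W^P^P/W   [W -> W ^ P]
W^P^P/W ⇒ W^P^P^P/W   [W -> W ^ P]
W^P^P^P/W ⇒ P^P^P^P/W   [W -> P]
P^P^P^P/W ⇒ a^P^P^P/W   [P -> a]
a^P^P^P/W ⇒ a^a^P^P/W   [P -> a]
a^a^P^P/W ⇒ a^a^a^P/W   [P -> a]
a^a^a^P/W ⇒ a^a^a^a/W   [P -> a]
a^a^a^a/W ⇒ a^a^a^a/P   [W -> P]
a^a^a^a/P ⇒ a^a^a^a/a   [P -> a]

S ⇒ S/W ⇒ W/W ⇒ W^P/W ⇒ W^P^P/W ⇒ W^P^P^P/W ⇒ P^P^P^P/W ⇒ a^P^P^P/W ⇒ a^a^P^P/W ⇒ a^a^a^P/W ⇒ a^a^a^a/W ⇒ a^a^a^a/P ⇒ a^a^a^a/a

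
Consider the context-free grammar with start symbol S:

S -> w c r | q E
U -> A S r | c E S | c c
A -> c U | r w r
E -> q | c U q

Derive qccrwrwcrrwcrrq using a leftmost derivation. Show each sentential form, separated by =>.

S => qE => qcUq => qcASrq => qccUSrq => qccASrSrq => qccrwrSrSrq => qccrwrwcrrSrq => qccrwrwcrrwcrrq

S => qE   [S -> q E]
qE => qcUq   [E -> c U q]
qcUq => qcASrq   [U -> A S r]
qcASrq => qccUSrq   [A -> c U]
qccUSrq => qccASrSrq   [U -> A S r]
qccASrSrq => qccrwrSrSrq   [A -> r w r]
qccrwrSrSrq => qccrwrwcrrSrq   [S -> w c r]
qccrwrwcrrSrq => qccrwrwcrrwcrrq   [S -> w c r]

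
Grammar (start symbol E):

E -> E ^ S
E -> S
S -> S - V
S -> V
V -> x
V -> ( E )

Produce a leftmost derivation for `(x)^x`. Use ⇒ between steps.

E⇒E^S⇒S^S⇒V^S⇒(E)^S⇒(S)^S⇒(V)^S⇒(x)^S⇒(x)^V⇒(x)^x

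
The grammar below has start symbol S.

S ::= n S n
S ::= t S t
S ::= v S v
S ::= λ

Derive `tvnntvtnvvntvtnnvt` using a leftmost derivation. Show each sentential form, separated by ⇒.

S ⇒ tSt ⇒ tvSvt ⇒ tvnSnvt ⇒ tvnnSnnvt ⇒ tvnntStnnvt ⇒ tvnntvSvtnnvt ⇒ tvnntvtStvtnnvt ⇒ tvnntvtnSntvtnnvt ⇒ tvnntvtnvSvntvtnnvt ⇒ tvnntvtnvvntvtnnvt

S ⇒ tSt   [S ::= t S t]
tSt ⇒ tvSvt   [S ::= v S v]
tvSvt ⇒ tvnSnvt   [S ::= n S n]
tvnSnvt ⇒ tvnnSnnvt   [S ::= n S n]
tvnnSnnvt ⇒ tvnntStnnvt   [S ::= t S t]
tvnntStnnvt ⇒ tvnntvSvtnnvt   [S ::= v S v]
tvnntvSvtnnvt ⇒ tvnntvtStvtnnvt   [S ::= t S t]
tvnntvtStvtnnvt ⇒ tvnntvtnSntvtnnvt   [S ::= n S n]
tvnntvtnSntvtnnvt ⇒ tvnntvtnvSvntvtnnvt   [S ::= v S v]
tvnntvtnvSvntvtnnvt ⇒ tvnntvtnvvntvtnnvt   [S ::= λ]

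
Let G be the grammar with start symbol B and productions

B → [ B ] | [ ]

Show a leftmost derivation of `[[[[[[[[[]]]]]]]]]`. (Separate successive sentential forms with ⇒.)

B ⇒ [B]   [B → [ B ]]
[B] ⇒ [[B]]   [B → [ B ]]
[[B]] ⇒ [[[B]]]   [B → [ B ]]
[[[B]]] ⇒ [[[[B]]]]   [B → [ B ]]
[[[[B]]]] ⇒ [[[[[B]]]]]   [B → [ B ]]
[[[[[B]]]]] ⇒ [[[[[[B]]]]]]   [B → [ B ]]
[[[[[[B]]]]]] ⇒ [[[[[[[B]]]]]]]   [B → [ B ]]
[[[[[[[B]]]]]]] ⇒ [[[[[[[[B]]]]]]]]   [B → [ B ]]
[[[[[[[[B]]]]]]]] ⇒ [[[[[[[[[]]]]]]]]]   [B → [ ]]

B ⇒ [B] ⇒ [[B]] ⇒ [[[B]]] ⇒ [[[[B]]]] ⇒ [[[[[B]]]]] ⇒ [[[[[[B]]]]]] ⇒ [[[[[[[B]]]]]]] ⇒ [[[[[[[[B]]]]]]]] ⇒ [[[[[[[[[]]]]]]]]]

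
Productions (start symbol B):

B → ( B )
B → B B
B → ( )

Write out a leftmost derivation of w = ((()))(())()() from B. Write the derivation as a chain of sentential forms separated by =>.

B => BB   [B → B B]
BB => BBB   [B → B B]
BBB => BBBB   [B → B B]
BBBB => (B)BBB   [B → ( B )]
(B)BBB => ((B))BBB   [B → ( B )]
((B))BBB => ((()))BBB   [B → ( )]
((()))BBB => ((()))(B)BB   [B → ( B )]
((()))(B)BB => ((()))(())BB   [B → ( )]
((()))(())BB => ((()))(())()B   [B → ( )]
((()))(())()B => ((()))(())()()   [B → ( )]

B => BB => BBB => BBBB => (B)BBB => ((B))BBB => ((()))BBB => ((()))(B)BB => ((()))(())BB => ((()))(())()B => ((()))(())()()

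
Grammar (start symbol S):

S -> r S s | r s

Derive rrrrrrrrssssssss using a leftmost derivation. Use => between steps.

S => rSs   [S -> r S s]
rSs => rrSss   [S -> r S s]
rrSss => rrrSsss   [S -> r S s]
rrrSsss => rrrrSssss   [S -> r S s]
rrrrSssss => rrrrrSsssss   [S -> r S s]
rrrrrSsssss => rrrrrrSssssss   [S -> r S s]
rrrrrrSssssss => rrrrrrrSsssssss   [S -> r S s]
rrrrrrrSsssssss => rrrrrrrrssssssss   [S -> r s]

S=>rSs=>rrSss=>rrrSsss=>rrrrSssss=>rrrrrSsssss=>rrrrrrSssssss=>rrrrrrrSsssssss=>rrrrrrrrssssssss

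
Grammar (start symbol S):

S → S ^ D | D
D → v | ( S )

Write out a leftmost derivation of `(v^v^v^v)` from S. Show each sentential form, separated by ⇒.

S ⇒ D ⇒ (S) ⇒ (S^D) ⇒ (S^D^D) ⇒ (S^D^D^D) ⇒ (D^D^D^D) ⇒ (v^D^D^D) ⇒ (v^v^D^D) ⇒ (v^v^v^D) ⇒ (v^v^v^v)

S ⇒ D   [S → D]
D ⇒ (S)   [D → ( S )]
(S) ⇒ (S^D)   [S → S ^ D]
(S^D) ⇒ (S^D^D)   [S → S ^ D]
(S^D^D) ⇒ (S^D^D^D)   [S → S ^ D]
(S^D^D^D) ⇒ (D^D^D^D)   [S → D]
(D^D^D^D) ⇒ (v^D^D^D)   [D → v]
(v^D^D^D) ⇒ (v^v^D^D)   [D → v]
(v^v^D^D) ⇒ (v^v^v^D)   [D → v]
(v^v^v^D) ⇒ (v^v^v^v)   [D → v]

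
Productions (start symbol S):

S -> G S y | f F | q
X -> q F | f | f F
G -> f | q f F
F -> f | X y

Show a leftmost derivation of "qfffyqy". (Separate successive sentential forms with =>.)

S => GSy   [S -> G S y]
GSy => qfFSy   [G -> q f F]
qfFSy => qfXySy   [F -> X y]
qfXySy => qffFySy   [X -> f F]
qffFySy => qfffySy   [F -> f]
qfffySy => qfffyqy   [S -> q]

S=>GSy=>qfFSy=>qfXySy=>qffFySy=>qfffySy=>qfffyqy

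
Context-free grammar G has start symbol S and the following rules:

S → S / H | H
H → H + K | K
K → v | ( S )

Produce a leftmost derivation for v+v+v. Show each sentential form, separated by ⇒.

S ⇒ H ⇒ H+K ⇒ H+K+K ⇒ K+K+K ⇒ v+K+K ⇒ v+v+K ⇒ v+v+v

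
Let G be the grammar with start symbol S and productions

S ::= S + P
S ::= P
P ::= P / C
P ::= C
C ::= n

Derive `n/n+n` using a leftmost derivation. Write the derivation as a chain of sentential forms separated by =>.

S => S+P   [S ::= S + P]
S+P => P+P   [S ::= P]
P+P => P/C+P   [P ::= P / C]
P/C+P => C/C+P   [P ::= C]
C/C+P => n/C+P   [C ::= n]
n/C+P => n/n+P   [C ::= n]
n/n+P => n/n+C   [P ::= C]
n/n+C => n/n+n   [C ::= n]

S=>S+P=>P+P=>P/C+P=>C/C+P=>n/C+P=>n/n+P=>n/n+C=>n/n+n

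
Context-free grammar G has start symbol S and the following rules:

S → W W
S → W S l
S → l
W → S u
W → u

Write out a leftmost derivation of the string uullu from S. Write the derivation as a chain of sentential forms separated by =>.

S=>WW=>uW=>uSu=>uWSlu=>uuSlu=>uullu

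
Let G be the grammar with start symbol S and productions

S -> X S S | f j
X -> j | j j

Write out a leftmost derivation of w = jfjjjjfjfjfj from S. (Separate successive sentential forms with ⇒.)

S ⇒ XSS   [S -> X S S]
XSS ⇒ jSS   [X -> j]
jSS ⇒ jfjS   [S -> f j]
jfjS ⇒ jfjXSS   [S -> X S S]
jfjXSS ⇒ jfjjSS   [X -> j]
jfjjSS ⇒ jfjjXSSS   [S -> X S S]
jfjjXSSS ⇒ jfjjjjSSS   [X -> j j]
jfjjjjSSS ⇒ jfjjjjfjSS   [S -> f j]
jfjjjjfjSS ⇒ jfjjjjfjfjS   [S -> f j]
jfjjjjfjfjS ⇒ jfjjjjfjfjfj   [S -> f j]

S⇒XSS⇒jSS⇒jfjS⇒jfjXSS⇒jfjjSS⇒jfjjXSSS⇒jfjjjjSSS⇒jfjjjjfjSS⇒jfjjjjfjfjS⇒jfjjjjfjfjfj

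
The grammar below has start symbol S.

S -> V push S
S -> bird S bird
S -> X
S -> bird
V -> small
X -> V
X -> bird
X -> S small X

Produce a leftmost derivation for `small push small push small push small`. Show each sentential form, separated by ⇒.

S ⇒ V push S   [S -> V push S]
V push S ⇒ small push S   [V -> small]
small push S ⇒ small push V push S   [S -> V push S]
small push V push S ⇒ small push small push S   [V -> small]
small push small push S ⇒ small push small push V push S   [S -> V push S]
small push small push V push S ⇒ small push small push small push S   [V -> small]
small push small push small push S ⇒ small push small push small push X   [S -> X]
small push small push small push X ⇒ small push small push small push V   [X -> V]
small push small push small push V ⇒ small push small push small push small   [V -> small]

S ⇒ V push S ⇒ small push S ⇒ small push V push S ⇒ small push small push S ⇒ small push small push V push S ⇒ small push small push small push S ⇒ small push small push small push X ⇒ small push small push small push V ⇒ small push small push small push small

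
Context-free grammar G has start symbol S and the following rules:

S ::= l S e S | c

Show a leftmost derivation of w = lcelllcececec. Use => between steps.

S => lSeS => lceS => lcelSeS => lcellSeSeS => lcelllSeSeSeS => lcelllceSeSeS => lcelllceceSeS => lcelllcececeS => lcelllcececec

S => lSeS   [S ::= l S e S]
lSeS => lceS   [S ::= c]
lceS => lcelSeS   [S ::= l S e S]
lcelSeS => lcellSeSeS   [S ::= l S e S]
lcellSeSeS => lcelllSeSeSeS   [S ::= l S e S]
lcelllSeSeSeS => lcelllceSeSeS   [S ::= c]
lcelllceSeSeS => lcelllceceSeS   [S ::= c]
lcelllceceSeS => lcelllcececeS   [S ::= c]
lcelllcececeS => lcelllcececec   [S ::= c]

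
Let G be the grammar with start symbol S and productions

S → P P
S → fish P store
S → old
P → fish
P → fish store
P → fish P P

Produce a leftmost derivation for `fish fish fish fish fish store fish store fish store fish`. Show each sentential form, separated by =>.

S => P P   [S → P P]
P P => fish P P P   [P → fish P P]
fish P P P => fish fish P P   [P → fish]
fish fish P P => fish fish fish P P P   [P → fish P P]
fish fish fish P P P => fish fish fish fish P P P P   [P → fish P P]
fish fish fish fish P P P P => fish fish fish fish fish store P P P   [P → fish store]
fish fish fish fish fish store P P P => fish fish fish fish fish store fish store P P   [P → fish store]
fish fish fish fish fish store fish store P P => fish fish fish fish fish store fish store fish store P   [P → fish store]
fish fish fish fish fish store fish store fish store P => fish fish fish fish fish store fish store fish store fish   [P → fish]

S => P P => fish P P P => fish fish P P => fish fish fish P P P => fish fish fish fish P P P P => fish fish fish fish fish store P P P => fish fish fish fish fish store fish store P P => fish fish fish fish fish store fish store fish store P => fish fish fish fish fish store fish store fish store fish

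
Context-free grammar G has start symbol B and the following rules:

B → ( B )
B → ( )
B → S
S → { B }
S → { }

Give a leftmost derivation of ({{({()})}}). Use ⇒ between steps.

B ⇒ (B) ⇒ (S) ⇒ ({B}) ⇒ ({S}) ⇒ ({{B}}) ⇒ ({{(B)}}) ⇒ ({{(S)}}) ⇒ ({{({B})}}) ⇒ ({{({()})}})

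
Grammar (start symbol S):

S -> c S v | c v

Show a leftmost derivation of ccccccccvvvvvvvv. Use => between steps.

S => cSv   [S -> c S v]
cSv => ccSvv   [S -> c S v]
ccSvv => cccSvvv   [S -> c S v]
cccSvvv => ccccSvvvv   [S -> c S v]
ccccSvvvv => cccccSvvvvv   [S -> c S v]
cccccSvvvvv => ccccccSvvvvvv   [S -> c S v]
ccccccSvvvvvv => cccccccSvvvvvvv   [S -> c S v]
cccccccSvvvvvvv => ccccccccvvvvvvvv   [S -> c v]

S => cSv => ccSvv => cccSvvv => ccccSvvvv => cccccSvvvvv => ccccccSvvvvvv => cccccccSvvvvvvv => ccccccccvvvvvvvv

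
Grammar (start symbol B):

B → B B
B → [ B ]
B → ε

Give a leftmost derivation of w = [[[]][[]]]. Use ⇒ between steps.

B ⇒ [B] ⇒ [BB] ⇒ [[B]B] ⇒ [[[B]]B] ⇒ [[[]]B] ⇒ [[[]][B]] ⇒ [[[]][[B]]] ⇒ [[[]][[]]]

B ⇒ [B]   [B → [ B ]]
[B] ⇒ [BB]   [B → B B]
[BB] ⇒ [[B]B]   [B → [ B ]]
[[B]B] ⇒ [[[B]]B]   [B → [ B ]]
[[[B]]B] ⇒ [[[]]B]   [B → ε]
[[[]]B] ⇒ [[[]][B]]   [B → [ B ]]
[[[]][B]] ⇒ [[[]][[B]]]   [B → [ B ]]
[[[]][[B]]] ⇒ [[[]][[]]]   [B → ε]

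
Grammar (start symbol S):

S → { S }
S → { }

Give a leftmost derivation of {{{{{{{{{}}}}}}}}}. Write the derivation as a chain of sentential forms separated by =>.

S=>{S}=>{{S}}=>{{{S}}}=>{{{{S}}}}=>{{{{{S}}}}}=>{{{{{{S}}}}}}=>{{{{{{{S}}}}}}}=>{{{{{{{{S}}}}}}}}=>{{{{{{{{{}}}}}}}}}

S => {S}   [S → { S }]
{S} => {{S}}   [S → { S }]
{{S}} => {{{S}}}   [S → { S }]
{{{S}}} => {{{{S}}}}   [S → { S }]
{{{{S}}}} => {{{{{S}}}}}   [S → { S }]
{{{{{S}}}}} => {{{{{{S}}}}}}   [S → { S }]
{{{{{{S}}}}}} => {{{{{{{S}}}}}}}   [S → { S }]
{{{{{{{S}}}}}}} => {{{{{{{{S}}}}}}}}   [S → { S }]
{{{{{{{{S}}}}}}}} => {{{{{{{{{}}}}}}}}}   [S → { }]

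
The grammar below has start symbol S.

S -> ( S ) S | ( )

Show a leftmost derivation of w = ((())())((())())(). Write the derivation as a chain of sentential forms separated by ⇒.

S⇒(S)S⇒((S)S)S⇒((())S)S⇒((())())S⇒((())())(S)S⇒((())())((S)S)S⇒((())())((())S)S⇒((())())((())())S⇒((())())((())())()

S ⇒ (S)S   [S -> ( S ) S]
(S)S ⇒ ((S)S)S   [S -> ( S ) S]
((S)S)S ⇒ ((())S)S   [S -> ( )]
((())S)S ⇒ ((())())S   [S -> ( )]
((())())S ⇒ ((())())(S)S   [S -> ( S ) S]
((())())(S)S ⇒ ((())())((S)S)S   [S -> ( S ) S]
((())())((S)S)S ⇒ ((())())((())S)S   [S -> ( )]
((())())((())S)S ⇒ ((())())((())())S   [S -> ( )]
((())())((())())S ⇒ ((())())((())())()   [S -> ( )]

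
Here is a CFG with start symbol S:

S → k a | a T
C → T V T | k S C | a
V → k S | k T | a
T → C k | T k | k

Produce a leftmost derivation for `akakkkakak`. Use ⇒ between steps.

S ⇒ aT ⇒ aCk ⇒ akSCk ⇒ akaTCk ⇒ akaTkCk ⇒ akakkCk ⇒ akakkkSCk ⇒ akakkkaTCk ⇒ akakkkakCk ⇒ akakkkakak

S ⇒ aT   [S → a T]
aT ⇒ aCk   [T → C k]
aCk ⇒ akSCk   [C → k S C]
akSCk ⇒ akaTCk   [S → a T]
akaTCk ⇒ akaTkCk   [T → T k]
akaTkCk ⇒ akakkCk   [T → k]
akakkCk ⇒ akakkkSCk   [C → k S C]
akakkkSCk ⇒ akakkkaTCk   [S → a T]
akakkkaTCk ⇒ akakkkakCk   [T → k]
akakkkakCk ⇒ akakkkakak   [C → a]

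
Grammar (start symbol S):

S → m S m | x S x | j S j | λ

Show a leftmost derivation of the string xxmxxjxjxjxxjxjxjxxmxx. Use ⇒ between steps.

S⇒xSx⇒xxSxx⇒xxmSmxx⇒xxmxSxmxx⇒xxmxxSxxmxx⇒xxmxxjSjxxmxx⇒xxmxxjxSxjxxmxx⇒xxmxxjxjSjxjxxmxx⇒xxmxxjxjxSxjxjxxmxx⇒xxmxxjxjxjSjxjxjxxmxx⇒xxmxxjxjxjxSxjxjxjxxmxx⇒xxmxxjxjxjxxjxjxjxxmxx

S ⇒ xSx   [S → x S x]
xSx ⇒ xxSxx   [S → x S x]
xxSxx ⇒ xxmSmxx   [S → m S m]
xxmSmxx ⇒ xxmxSxmxx   [S → x S x]
xxmxSxmxx ⇒ xxmxxSxxmxx   [S → x S x]
xxmxxSxxmxx ⇒ xxmxxjSjxxmxx   [S → j S j]
xxmxxjSjxxmxx ⇒ xxmxxjxSxjxxmxx   [S → x S x]
xxmxxjxSxjxxmxx ⇒ xxmxxjxjSjxjxxmxx   [S → j S j]
xxmxxjxjSjxjxxmxx ⇒ xxmxxjxjxSxjxjxxmxx   [S → x S x]
xxmxxjxjxSxjxjxxmxx ⇒ xxmxxjxjxjSjxjxjxxmxx   [S → j S j]
xxmxxjxjxjSjxjxjxxmxx ⇒ xxmxxjxjxjxSxjxjxjxxmxx   [S → x S x]
xxmxxjxjxjxSxjxjxjxxmxx ⇒ xxmxxjxjxjxxjxjxjxxmxx   [S → λ]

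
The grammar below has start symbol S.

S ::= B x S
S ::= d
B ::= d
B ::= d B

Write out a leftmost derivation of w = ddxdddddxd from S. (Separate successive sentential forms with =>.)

S => BxS => dBxS => ddxS => ddxBxS => ddxdBxS => ddxddBxS => ddxdddBxS => ddxddddBxS => ddxdddddxS => ddxdddddxd

S => BxS   [S ::= B x S]
BxS => dBxS   [B ::= d B]
dBxS => ddxS   [B ::= d]
ddxS => ddxBxS   [S ::= B x S]
ddxBxS => ddxdBxS   [B ::= d B]
ddxdBxS => ddxddBxS   [B ::= d B]
ddxddBxS => ddxdddBxS   [B ::= d B]
ddxdddBxS => ddxddddBxS   [B ::= d B]
ddxddddBxS => ddxdddddxS   [B ::= d]
ddxdddddxS => ddxdddddxd   [S ::= d]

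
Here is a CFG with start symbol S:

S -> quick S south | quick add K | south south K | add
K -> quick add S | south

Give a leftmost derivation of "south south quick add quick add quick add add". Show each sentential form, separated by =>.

S => south south K => south south quick add S => south south quick add quick add K => south south quick add quick add quick add S => south south quick add quick add quick add add

S => south south K   [S -> south south K]
south south K => south south quick add S   [K -> quick add S]
south south quick add S => south south quick add quick add K   [S -> quick add K]
south south quick add quick add K => south south quick add quick add quick add S   [K -> quick add S]
south south quick add quick add quick add S => south south quick add quick add quick add add   [S -> add]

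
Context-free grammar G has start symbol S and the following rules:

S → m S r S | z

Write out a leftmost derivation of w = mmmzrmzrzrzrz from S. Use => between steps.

S=>mSrS=>mmSrSrS=>mmmSrSrSrS=>mmmzrSrSrS=>mmmzrmSrSrSrS=>mmmzrmzrSrSrS=>mmmzrmzrzrSrS=>mmmzrmzrzrzrS=>mmmzrmzrzrzrz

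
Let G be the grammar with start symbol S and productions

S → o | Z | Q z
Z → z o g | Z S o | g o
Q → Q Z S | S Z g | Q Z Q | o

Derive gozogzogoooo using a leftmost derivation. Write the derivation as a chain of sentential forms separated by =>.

S => Z   [S → Z]
Z => ZSo   [Z → Z S o]
ZSo => goSo   [Z → g o]
goSo => goZo   [S → Z]
goZo => goZSoo   [Z → Z S o]
goZSoo => goZSoSoo   [Z → Z S o]
goZSoSoo => gozogSoSoo   [Z → z o g]
gozogSoSoo => gozogZoSoo   [S → Z]
gozogZoSoo => gozogzogoSoo   [Z → z o g]
gozogzogoSoo => gozogzogoooo   [S → o]

S=>Z=>ZSo=>goSo=>goZo=>goZSoo=>goZSoSoo=>gozogSoSoo=>gozogZoSoo=>gozogzogoSoo=>gozogzogoooo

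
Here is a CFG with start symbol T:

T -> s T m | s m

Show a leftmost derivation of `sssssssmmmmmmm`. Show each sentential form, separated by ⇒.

T ⇒ sTm ⇒ ssTmm ⇒ sssTmmm ⇒ ssssTmmmm ⇒ sssssTmmmmm ⇒ ssssssTmmmmmm ⇒ sssssssmmmmmmm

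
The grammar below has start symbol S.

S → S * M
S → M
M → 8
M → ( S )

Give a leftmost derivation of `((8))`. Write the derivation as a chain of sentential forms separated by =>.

S=>M=>(S)=>(M)=>((S))=>((M))=>((8))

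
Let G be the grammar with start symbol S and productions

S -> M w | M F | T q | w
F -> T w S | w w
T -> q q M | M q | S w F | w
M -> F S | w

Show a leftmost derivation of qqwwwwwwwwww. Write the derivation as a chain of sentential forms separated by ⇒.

S ⇒ MF   [S -> M F]
MF ⇒ FSF   [M -> F S]
FSF ⇒ TwSSF   [F -> T w S]
TwSSF ⇒ qqMwSSF   [T -> q q M]
qqMwSSF ⇒ qqFSwSSF   [M -> F S]
qqFSwSSF ⇒ qqwwSwSSF   [F -> w w]
qqwwSwSSF ⇒ qqwwMFwSSF   [S -> M F]
qqwwMFwSSF ⇒ qqwwwFwSSF   [M -> w]
qqwwwFwSSF ⇒ qqwwwwwwSSF   [F -> w w]
qqwwwwwwSSF ⇒ qqwwwwwwwSF   [S -> w]
qqwwwwwwwSF ⇒ qqwwwwwwwwF   [S -> w]
qqwwwwwwwwF ⇒ qqwwwwwwwwww   [F -> w w]

S ⇒ MF ⇒ FSF ⇒ TwSSF ⇒ qqMwSSF ⇒ qqFSwSSF ⇒ qqwwSwSSF ⇒ qqwwMFwSSF ⇒ qqwwwFwSSF ⇒ qqwwwwwwSSF ⇒ qqwwwwwwwSF ⇒ qqwwwwwwwwF ⇒ qqwwwwwwwwww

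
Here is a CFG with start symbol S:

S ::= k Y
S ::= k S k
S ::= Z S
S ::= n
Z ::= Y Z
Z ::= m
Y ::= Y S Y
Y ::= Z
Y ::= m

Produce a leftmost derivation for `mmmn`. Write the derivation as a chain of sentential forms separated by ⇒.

S ⇒ ZS   [S ::= Z S]
ZS ⇒ YZS   [Z ::= Y Z]
YZS ⇒ mZS   [Y ::= m]
mZS ⇒ mYZS   [Z ::= Y Z]
mYZS ⇒ mZZS   [Y ::= Z]
mZZS ⇒ mmZS   [Z ::= m]
mmZS ⇒ mmmS   [Z ::= m]
mmmS ⇒ mmmn   [S ::= n]

S ⇒ ZS ⇒ YZS ⇒ mZS ⇒ mYZS ⇒ mZZS ⇒ mmZS ⇒ mmmS ⇒ mmmn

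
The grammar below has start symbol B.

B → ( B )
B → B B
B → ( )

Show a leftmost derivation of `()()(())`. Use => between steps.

B=>BB=>BBB=>()BB=>()()B=>()()(B)=>()()(())

B => BB   [B → B B]
BB => BBB   [B → B B]
BBB => ()BB   [B → ( )]
()BB => ()()B   [B → ( )]
()()B => ()()(B)   [B → ( B )]
()()(B) => ()()(())   [B → ( )]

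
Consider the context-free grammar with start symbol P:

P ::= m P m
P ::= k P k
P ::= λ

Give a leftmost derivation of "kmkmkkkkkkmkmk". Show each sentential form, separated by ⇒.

P⇒kPk⇒kmPmk⇒kmkPkmk⇒kmkmPmkmk⇒kmkmkPkmkmk⇒kmkmkkPkkmkmk⇒kmkmkkkPkkkmkmk⇒kmkmkkkkkkmkmk

P ⇒ kPk   [P ::= k P k]
kPk ⇒ kmPmk   [P ::= m P m]
kmPmk ⇒ kmkPkmk   [P ::= k P k]
kmkPkmk ⇒ kmkmPmkmk   [P ::= m P m]
kmkmPmkmk ⇒ kmkmkPkmkmk   [P ::= k P k]
kmkmkPkmkmk ⇒ kmkmkkPkkmkmk   [P ::= k P k]
kmkmkkPkkmkmk ⇒ kmkmkkkPkkkmkmk   [P ::= k P k]
kmkmkkkPkkkmkmk ⇒ kmkmkkkkkkmkmk   [P ::= λ]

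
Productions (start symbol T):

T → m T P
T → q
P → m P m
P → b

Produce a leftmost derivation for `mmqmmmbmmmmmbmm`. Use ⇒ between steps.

T ⇒ mTP   [T → m T P]
mTP ⇒ mmTPP   [T → m T P]
mmTPP ⇒ mmqPP   [T → q]
mmqPP ⇒ mmqmPmP   [P → m P m]
mmqmPmP ⇒ mmqmmPmmP   [P → m P m]
mmqmmPmmP ⇒ mmqmmmPmmmP   [P → m P m]
mmqmmmPmmmP ⇒ mmqmmmbmmmP   [P → b]
mmqmmmbmmmP ⇒ mmqmmmbmmmmPm   [P → m P m]
mmqmmmbmmmmPm ⇒ mmqmmmbmmmmmPmm   [P → m P m]
mmqmmmbmmmmmPmm ⇒ mmqmmmbmmmmmbmm   [P → b]

T ⇒ mTP ⇒ mmTPP ⇒ mmqPP ⇒ mmqmPmP ⇒ mmqmmPmmP ⇒ mmqmmmPmmmP ⇒ mmqmmmbmmmP ⇒ mmqmmmbmmmmPm ⇒ mmqmmmbmmmmmPmm ⇒ mmqmmmbmmmmmbmm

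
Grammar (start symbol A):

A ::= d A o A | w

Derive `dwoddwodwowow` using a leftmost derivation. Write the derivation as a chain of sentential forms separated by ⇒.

A⇒dAoA⇒dwoA⇒dwodAoA⇒dwoddAoAoA⇒dwoddwoAoA⇒dwoddwodAoAoA⇒dwoddwodwoAoA⇒dwoddwodwowoA⇒dwoddwodwowow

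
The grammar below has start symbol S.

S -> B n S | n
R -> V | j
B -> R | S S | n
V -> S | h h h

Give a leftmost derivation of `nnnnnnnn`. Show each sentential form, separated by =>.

S => BnS => SSnS => BnSSnS => RnSSnS => VnSSnS => SnSSnS => BnSnSSnS => nnSnSSnS => nnnnSSnS => nnnnnSnS => nnnnnnnS => nnnnnnnn

S => BnS   [S -> B n S]
BnS => SSnS   [B -> S S]
SSnS => BnSSnS   [S -> B n S]
BnSSnS => RnSSnS   [B -> R]
RnSSnS => VnSSnS   [R -> V]
VnSSnS => SnSSnS   [V -> S]
SnSSnS => BnSnSSnS   [S -> B n S]
BnSnSSnS => nnSnSSnS   [B -> n]
nnSnSSnS => nnnnSSnS   [S -> n]
nnnnSSnS => nnnnnSnS   [S -> n]
nnnnnSnS => nnnnnnnS   [S -> n]
nnnnnnnS => nnnnnnnn   [S -> n]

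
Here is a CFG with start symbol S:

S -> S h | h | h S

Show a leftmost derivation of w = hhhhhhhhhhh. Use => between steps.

S => Sh => Shh => hShh => hhShh => hhShhh => hhhShhh => hhhShhhh => hhhhShhhh => hhhhhShhhh => hhhhhShhhhh => hhhhhhhhhhh

S => Sh   [S -> S h]
Sh => Shh   [S -> S h]
Shh => hShh   [S -> h S]
hShh => hhShh   [S -> h S]
hhShh => hhShhh   [S -> S h]
hhShhh => hhhShhh   [S -> h S]
hhhShhh => hhhShhhh   [S -> S h]
hhhShhhh => hhhhShhhh   [S -> h S]
hhhhShhhh => hhhhhShhhh   [S -> h S]
hhhhhShhhh => hhhhhShhhhh   [S -> S h]
hhhhhShhhhh => hhhhhhhhhhh   [S -> h]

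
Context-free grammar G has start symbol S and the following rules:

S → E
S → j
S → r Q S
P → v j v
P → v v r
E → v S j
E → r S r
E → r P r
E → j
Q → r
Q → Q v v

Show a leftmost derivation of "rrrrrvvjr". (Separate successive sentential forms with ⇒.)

S⇒E⇒rSr⇒rrQSr⇒rrrSr⇒rrrrQSr⇒rrrrQvvSr⇒rrrrrvvSr⇒rrrrrvvjr

S ⇒ E   [S → E]
E ⇒ rSr   [E → r S r]
rSr ⇒ rrQSr   [S → r Q S]
rrQSr ⇒ rrrSr   [Q → r]
rrrSr ⇒ rrrrQSr   [S → r Q S]
rrrrQSr ⇒ rrrrQvvSr   [Q → Q v v]
rrrrQvvSr ⇒ rrrrrvvSr   [Q → r]
rrrrrvvSr ⇒ rrrrrvvjr   [S → j]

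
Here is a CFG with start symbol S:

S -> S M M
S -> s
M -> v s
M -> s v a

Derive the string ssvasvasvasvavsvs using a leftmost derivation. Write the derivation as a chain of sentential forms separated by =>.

S => SMM => SMMMM => SMMMMMM => sMMMMMM => ssvaMMMMM => ssvasvaMMMM => ssvasvasvaMMM => ssvasvasvasvaMM => ssvasvasvasvavsM => ssvasvasvasvavsvs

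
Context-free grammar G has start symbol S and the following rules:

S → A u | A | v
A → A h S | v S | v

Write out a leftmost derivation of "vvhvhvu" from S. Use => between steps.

S => Au   [S → A u]
Au => AhSu   [A → A h S]
AhSu => AhShSu   [A → A h S]
AhShSu => vShShSu   [A → v S]
vShShSu => vvhShSu   [S → v]
vvhShSu => vvhAhSu   [S → A]
vvhAhSu => vvhvhSu   [A → v]
vvhvhSu => vvhvhAu   [S → A]
vvhvhAu => vvhvhvu   [A → v]

S=>Au=>AhSu=>AhShSu=>vShShSu=>vvhShSu=>vvhAhSu=>vvhvhSu=>vvhvhAu=>vvhvhvu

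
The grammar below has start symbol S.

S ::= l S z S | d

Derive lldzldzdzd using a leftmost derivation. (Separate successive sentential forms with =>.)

S => lSzS => llSzSzS => lldzSzS => lldzlSzSzS => lldzldzSzS => lldzldzdzS => lldzldzdzd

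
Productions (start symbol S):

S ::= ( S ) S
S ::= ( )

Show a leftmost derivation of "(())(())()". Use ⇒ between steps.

S⇒(S)S⇒(())S⇒(())(S)S⇒(())(())S⇒(())(())()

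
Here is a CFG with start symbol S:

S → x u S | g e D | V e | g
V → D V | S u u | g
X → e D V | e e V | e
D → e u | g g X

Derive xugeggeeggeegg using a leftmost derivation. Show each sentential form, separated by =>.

S => xuS   [S → x u S]
xuS => xugeD   [S → g e D]
xugeD => xugeggX   [D → g g X]
xugeggX => xugeggeeV   [X → e e V]
xugeggeeV => xugeggeeDV   [V → D V]
xugeggeeDV => xugeggeeggXV   [D → g g X]
xugeggeeggXV => xugeggeeggeeVV   [X → e e V]
xugeggeeggeeVV => xugeggeeggeegV   [V → g]
xugeggeeggeegV => xugeggeeggeegg   [V → g]

S => xuS => xugeD => xugeggX => xugeggeeV => xugeggeeDV => xugeggeeggXV => xugeggeeggeeVV => xugeggeeggeegV => xugeggeeggeegg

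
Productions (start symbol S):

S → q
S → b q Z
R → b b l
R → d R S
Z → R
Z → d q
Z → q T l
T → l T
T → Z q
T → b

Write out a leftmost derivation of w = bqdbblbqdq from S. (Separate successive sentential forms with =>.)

S => bqZ => bqR => bqdRS => bqdbblS => bqdbblbqZ => bqdbblbqdq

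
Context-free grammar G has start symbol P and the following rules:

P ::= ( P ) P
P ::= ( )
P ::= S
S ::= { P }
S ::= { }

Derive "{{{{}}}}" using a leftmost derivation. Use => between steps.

P => S => {P} => {S} => {{P}} => {{S}} => {{{P}}} => {{{S}}} => {{{{}}}}

P => S   [P ::= S]
S => {P}   [S ::= { P }]
{P} => {S}   [P ::= S]
{S} => {{P}}   [S ::= { P }]
{{P}} => {{S}}   [P ::= S]
{{S}} => {{{P}}}   [S ::= { P }]
{{{P}}} => {{{S}}}   [P ::= S]
{{{S}}} => {{{{}}}}   [S ::= { }]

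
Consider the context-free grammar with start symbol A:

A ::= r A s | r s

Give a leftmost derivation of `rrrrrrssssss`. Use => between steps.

A => rAs => rrAss => rrrAsss => rrrrAssss => rrrrrAsssss => rrrrrrssssss

A => rAs   [A ::= r A s]
rAs => rrAss   [A ::= r A s]
rrAss => rrrAsss   [A ::= r A s]
rrrAsss => rrrrAssss   [A ::= r A s]
rrrrAssss => rrrrrAsssss   [A ::= r A s]
rrrrrAsssss => rrrrrrssssss   [A ::= r s]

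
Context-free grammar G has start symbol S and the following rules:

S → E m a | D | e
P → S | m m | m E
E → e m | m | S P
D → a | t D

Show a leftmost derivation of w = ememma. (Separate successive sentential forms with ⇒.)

S ⇒ Ema   [S → E m a]
Ema ⇒ SPma   [E → S P]
SPma ⇒ ePma   [S → e]
ePma ⇒ emEma   [P → m E]
emEma ⇒ ememma   [E → e m]

S ⇒ Ema ⇒ SPma ⇒ ePma ⇒ emEma ⇒ ememma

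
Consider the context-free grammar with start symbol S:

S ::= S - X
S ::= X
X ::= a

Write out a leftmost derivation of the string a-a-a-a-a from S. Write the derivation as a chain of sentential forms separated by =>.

S => S-X => S-X-X => S-X-X-X => S-X-X-X-X => X-X-X-X-X => a-X-X-X-X => a-a-X-X-X => a-a-a-X-X => a-a-a-a-X => a-a-a-a-a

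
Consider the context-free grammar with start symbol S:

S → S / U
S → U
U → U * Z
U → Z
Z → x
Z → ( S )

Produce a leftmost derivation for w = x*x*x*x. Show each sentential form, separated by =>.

S => U => U*Z => U*Z*Z => U*Z*Z*Z => Z*Z*Z*Z => x*Z*Z*Z => x*x*Z*Z => x*x*x*Z => x*x*x*x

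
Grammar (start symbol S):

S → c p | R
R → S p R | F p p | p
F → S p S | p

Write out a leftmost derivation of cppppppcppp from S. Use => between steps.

S => R => Fpp => SpSpp => RpSpp => SpRpSpp => cppRpSpp => cppFpppSpp => cppppppSpp => cppppppcppp

S => R   [S → R]
R => Fpp   [R → F p p]
Fpp => SpSpp   [F → S p S]
SpSpp => RpSpp   [S → R]
RpSpp => SpRpSpp   [R → S p R]
SpRpSpp => cppRpSpp   [S → c p]
cppRpSpp => cppFpppSpp   [R → F p p]
cppFpppSpp => cppppppSpp   [F → p]
cppppppSpp => cppppppcppp   [S → c p]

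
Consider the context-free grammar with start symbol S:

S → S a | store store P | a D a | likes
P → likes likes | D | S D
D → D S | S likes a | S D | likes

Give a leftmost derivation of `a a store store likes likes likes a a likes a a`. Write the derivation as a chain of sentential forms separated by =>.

S => a D a => a S likes a a => a a D a likes a a => a a S likes a a likes a a => a a store store P likes a a likes a a => a a store store likes likes likes a a likes a a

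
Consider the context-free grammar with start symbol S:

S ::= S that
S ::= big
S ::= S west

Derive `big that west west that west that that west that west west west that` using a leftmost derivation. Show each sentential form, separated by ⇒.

S ⇒ S that   [S ::= S that]
S that ⇒ S west that   [S ::= S west]
S west that ⇒ S west west that   [S ::= S west]
S west west that ⇒ S west west west that   [S ::= S west]
S west west west that ⇒ S that west west west that   [S ::= S that]
S that west west west that ⇒ S west that west west west that   [S ::= S west]
S west that west west west that ⇒ S that west that west west west that   [S ::= S that]
S that west that west west west that ⇒ S that that west that west west west that   [S ::= S that]
S that that west that west west west that ⇒ S west that that west that west west west that   [S ::= S west]
S west that that west that west west west that ⇒ S that west that that west that west west west that   [S ::= S that]
S that west that that west that west west west that ⇒ S west that west that that west that west west west that   [S ::= S west]
S west that west that that west that west west west that ⇒ S west west that west that that west that west west west that   [S ::= S west]
S west west that west that that west that west west west that ⇒ S that west west that west that that west that west west west that   [S ::= S that]
S that west west that west that that west that west west west that ⇒ big that west west that west that that west that west west west that   [S ::= big]

S ⇒ S that ⇒ S west that ⇒ S west west that ⇒ S west west west that ⇒ S that west west west that ⇒ S west that west west west that ⇒ S that west that west west west that ⇒ S that that west that west west west that ⇒ S west that that west that west west west that ⇒ S that west that that west that west west west that ⇒ S west that west that that west that west west west that ⇒ S west west that west that that west that west west west that ⇒ S that west west that west that that west that west west west that ⇒ big that west west that west that that west that west west west that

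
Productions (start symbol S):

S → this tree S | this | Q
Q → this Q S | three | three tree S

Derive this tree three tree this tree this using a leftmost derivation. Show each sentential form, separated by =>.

S => this tree S => this tree Q => this tree three tree S => this tree three tree this tree S => this tree three tree this tree this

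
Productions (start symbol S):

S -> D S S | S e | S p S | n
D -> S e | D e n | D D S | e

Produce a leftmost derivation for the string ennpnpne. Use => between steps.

S => Se   [S -> S e]
Se => SpSe   [S -> S p S]
SpSe => SpSpSe   [S -> S p S]
SpSpSe => DSSpSpSe   [S -> D S S]
DSSpSpSe => eSSpSpSe   [D -> e]
eSSpSpSe => enSpSpSe   [S -> n]
enSpSpSe => ennpSpSe   [S -> n]
ennpSpSe => ennpnpSe   [S -> n]
ennpnpSe => ennpnpne   [S -> n]

S => Se => SpSe => SpSpSe => DSSpSpSe => eSSpSpSe => enSpSpSe => ennpSpSe => ennpnpSe => ennpnpne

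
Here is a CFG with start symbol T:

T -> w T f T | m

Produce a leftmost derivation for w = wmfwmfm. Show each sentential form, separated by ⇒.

T ⇒ wTfT   [T -> w T f T]
wTfT ⇒ wmfT   [T -> m]
wmfT ⇒ wmfwTfT   [T -> w T f T]
wmfwTfT ⇒ wmfwmfT   [T -> m]
wmfwmfT ⇒ wmfwmfm   [T -> m]

T ⇒ wTfT ⇒ wmfT ⇒ wmfwTfT ⇒ wmfwmfT ⇒ wmfwmfm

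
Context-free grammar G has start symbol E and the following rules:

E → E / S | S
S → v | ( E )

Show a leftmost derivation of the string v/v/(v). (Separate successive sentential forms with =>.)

E=>E/S=>E/S/S=>S/S/S=>v/S/S=>v/v/S=>v/v/(E)=>v/v/(S)=>v/v/(v)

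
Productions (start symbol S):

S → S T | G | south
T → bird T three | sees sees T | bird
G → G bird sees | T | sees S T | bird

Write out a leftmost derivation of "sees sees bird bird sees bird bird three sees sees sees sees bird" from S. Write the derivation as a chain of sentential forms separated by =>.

S => S T => S T T => G T T => G bird sees T T => T bird sees T T => sees sees T bird sees T T => sees sees bird bird sees T T => sees sees bird bird sees bird T three T => sees sees bird bird sees bird bird three T => sees sees bird bird sees bird bird three sees sees T => sees sees bird bird sees bird bird three sees sees sees sees T => sees sees bird bird sees bird bird three sees sees sees sees bird

S => S T   [S → S T]
S T => S T T   [S → S T]
S T T => G T T   [S → G]
G T T => G bird sees T T   [G → G bird sees]
G bird sees T T => T bird sees T T   [G → T]
T bird sees T T => sees sees T bird sees T T   [T → sees sees T]
sees sees T bird sees T T => sees sees bird bird sees T T   [T → bird]
sees sees bird bird sees T T => sees sees bird bird sees bird T three T   [T → bird T three]
sees sees bird bird sees bird T three T => sees sees bird bird sees bird bird three T   [T → bird]
sees sees bird bird sees bird bird three T => sees sees bird bird sees bird bird three sees sees T   [T → sees sees T]
sees sees bird bird sees bird bird three sees sees T => sees sees bird bird sees bird bird three sees sees sees sees T   [T → sees sees T]
sees sees bird bird sees bird bird three sees sees sees sees T => sees sees bird bird sees bird bird three sees sees sees sees bird   [T → bird]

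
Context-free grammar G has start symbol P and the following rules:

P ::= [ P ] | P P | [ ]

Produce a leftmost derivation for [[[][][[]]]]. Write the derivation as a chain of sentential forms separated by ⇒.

P ⇒ [P]   [P ::= [ P ]]
[P] ⇒ [[P]]   [P ::= [ P ]]
[[P]] ⇒ [[PP]]   [P ::= P P]
[[PP]] ⇒ [[PPP]]   [P ::= P P]
[[PPP]] ⇒ [[[]PP]]   [P ::= [ ]]
[[[]PP]] ⇒ [[[][]P]]   [P ::= [ ]]
[[[][]P]] ⇒ [[[][][P]]]   [P ::= [ P ]]
[[[][][P]]] ⇒ [[[][][[]]]]   [P ::= [ ]]

P ⇒ [P] ⇒ [[P]] ⇒ [[PP]] ⇒ [[PPP]] ⇒ [[[]PP]] ⇒ [[[][]P]] ⇒ [[[][][P]]] ⇒ [[[][][[]]]]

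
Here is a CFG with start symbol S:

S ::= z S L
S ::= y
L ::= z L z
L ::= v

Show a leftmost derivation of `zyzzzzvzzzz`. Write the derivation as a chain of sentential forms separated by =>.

S => zSL => zyL => zyzLz => zyzzLzz => zyzzzLzzz => zyzzzzLzzzz => zyzzzzvzzzz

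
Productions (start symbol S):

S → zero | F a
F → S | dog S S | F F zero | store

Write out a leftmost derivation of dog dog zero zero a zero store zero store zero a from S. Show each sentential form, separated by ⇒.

S ⇒ F a ⇒ F F zero a ⇒ F F zero F zero a ⇒ dog S S F zero F zero a ⇒ dog F a S F zero F zero a ⇒ dog dog S S a S F zero F zero a ⇒ dog dog zero S a S F zero F zero a ⇒ dog dog zero zero a S F zero F zero a ⇒ dog dog zero zero a zero F zero F zero a ⇒ dog dog zero zero a zero store zero F zero a ⇒ dog dog zero zero a zero store zero store zero a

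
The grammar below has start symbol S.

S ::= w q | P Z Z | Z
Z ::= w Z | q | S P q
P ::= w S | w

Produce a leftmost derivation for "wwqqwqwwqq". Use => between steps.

S => PZZ   [S ::= P Z Z]
PZZ => wSZZ   [P ::= w S]
wSZZ => wwqZZ   [S ::= w q]
wwqZZ => wwqqZ   [Z ::= q]
wwqqZ => wwqqSPq   [Z ::= S P q]
wwqqSPq => wwqqwqPq   [S ::= w q]
wwqqwqPq => wwqqwqwSq   [P ::= w S]
wwqqwqwSq => wwqqwqwwqq   [S ::= w q]

S => PZZ => wSZZ => wwqZZ => wwqqZ => wwqqSPq => wwqqwqPq => wwqqwqwSq => wwqqwqwwqq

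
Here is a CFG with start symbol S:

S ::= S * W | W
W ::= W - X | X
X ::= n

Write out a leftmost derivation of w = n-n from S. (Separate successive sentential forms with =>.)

S => W   [S ::= W]
W => W-X   [W ::= W - X]
W-X => X-X   [W ::= X]
X-X => n-X   [X ::= n]
n-X => n-n   [X ::= n]

S => W => W-X => X-X => n-X => n-n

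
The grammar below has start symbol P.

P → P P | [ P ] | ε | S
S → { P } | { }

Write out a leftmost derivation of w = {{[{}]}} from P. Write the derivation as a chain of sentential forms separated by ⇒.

P ⇒ S   [P → S]
S ⇒ {P}   [S → { P }]
{P} ⇒ {PP}   [P → P P]
{PP} ⇒ {SP}   [P → S]
{SP} ⇒ {{P}P}   [S → { P }]
{{P}P} ⇒ {{[P]}P}   [P → [ P ]]
{{[P]}P} ⇒ {{[S]}P}   [P → S]
{{[S]}P} ⇒ {{[{P}]}P}   [S → { P }]
{{[{P}]}P} ⇒ {{[{}]}P}   [P → ε]
{{[{}]}P} ⇒ {{[{}]}}   [P → ε]

P ⇒ S ⇒ {P} ⇒ {PP} ⇒ {SP} ⇒ {{P}P} ⇒ {{[P]}P} ⇒ {{[S]}P} ⇒ {{[{P}]}P} ⇒ {{[{}]}P} ⇒ {{[{}]}}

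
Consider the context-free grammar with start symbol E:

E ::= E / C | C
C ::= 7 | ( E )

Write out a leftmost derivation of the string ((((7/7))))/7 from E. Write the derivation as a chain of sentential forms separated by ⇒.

E ⇒ E/C ⇒ C/C ⇒ (E)/C ⇒ (C)/C ⇒ ((E))/C ⇒ ((C))/C ⇒ (((E)))/C ⇒ (((C)))/C ⇒ ((((E))))/C ⇒ ((((E/C))))/C ⇒ ((((C/C))))/C ⇒ ((((7/C))))/C ⇒ ((((7/7))))/C ⇒ ((((7/7))))/7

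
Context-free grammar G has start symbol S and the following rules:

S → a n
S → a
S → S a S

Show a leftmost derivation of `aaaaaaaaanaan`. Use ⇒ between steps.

S⇒SaS⇒aaS⇒aaSaS⇒aaaaS⇒aaaaSaS⇒aaaaSaSaS⇒aaaaaaSaS⇒aaaaaaSaSaS⇒aaaaaaaaSaS⇒aaaaaaaaanaS⇒aaaaaaaaanaan

S ⇒ SaS   [S → S a S]
SaS ⇒ aaS   [S → a]
aaS ⇒ aaSaS   [S → S a S]
aaSaS ⇒ aaaaS   [S → a]
aaaaS ⇒ aaaaSaS   [S → S a S]
aaaaSaS ⇒ aaaaSaSaS   [S → S a S]
aaaaSaSaS ⇒ aaaaaaSaS   [S → a]
aaaaaaSaS ⇒ aaaaaaSaSaS   [S → S a S]
aaaaaaSaSaS ⇒ aaaaaaaaSaS   [S → a]
aaaaaaaaSaS ⇒ aaaaaaaaanaS   [S → a n]
aaaaaaaaanaS ⇒ aaaaaaaaanaan   [S → a n]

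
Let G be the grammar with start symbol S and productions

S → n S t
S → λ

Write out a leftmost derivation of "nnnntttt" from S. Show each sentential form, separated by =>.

S => nSt => nnStt => nnnSttt => nnnnStttt => nnnntttt

S => nSt   [S → n S t]
nSt => nnStt   [S → n S t]
nnStt => nnnSttt   [S → n S t]
nnnSttt => nnnnStttt   [S → n S t]
nnnnStttt => nnnntttt   [S → λ]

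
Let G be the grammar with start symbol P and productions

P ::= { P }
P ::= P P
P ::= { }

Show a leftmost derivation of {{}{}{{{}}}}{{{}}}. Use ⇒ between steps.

P ⇒ PP   [P ::= P P]
PP ⇒ {P}P   [P ::= { P }]
{P}P ⇒ {PP}P   [P ::= P P]
{PP}P ⇒ {PPP}P   [P ::= P P]
{PPP}P ⇒ {{}PP}P   [P ::= { }]
{{}PP}P ⇒ {{}{}P}P   [P ::= { }]
{{}{}P}P ⇒ {{}{}{P}}P   [P ::= { P }]
{{}{}{P}}P ⇒ {{}{}{{P}}}P   [P ::= { P }]
{{}{}{{P}}}P ⇒ {{}{}{{{}}}}P   [P ::= { }]
{{}{}{{{}}}}P ⇒ {{}{}{{{}}}}{P}   [P ::= { P }]
{{}{}{{{}}}}{P} ⇒ {{}{}{{{}}}}{{P}}   [P ::= { P }]
{{}{}{{{}}}}{{P}} ⇒ {{}{}{{{}}}}{{{}}}   [P ::= { }]

P ⇒ PP ⇒ {P}P ⇒ {PP}P ⇒ {PPP}P ⇒ {{}PP}P ⇒ {{}{}P}P ⇒ {{}{}{P}}P ⇒ {{}{}{{P}}}P ⇒ {{}{}{{{}}}}P ⇒ {{}{}{{{}}}}{P} ⇒ {{}{}{{{}}}}{{P}} ⇒ {{}{}{{{}}}}{{{}}}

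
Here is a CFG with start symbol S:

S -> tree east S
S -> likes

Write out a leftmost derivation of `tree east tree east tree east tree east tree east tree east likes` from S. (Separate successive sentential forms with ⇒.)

S ⇒ tree east S   [S -> tree east S]
tree east S ⇒ tree east tree east S   [S -> tree east S]
tree east tree east S ⇒ tree east tree east tree east S   [S -> tree east S]
tree east tree east tree east S ⇒ tree east tree east tree east tree east S   [S -> tree east S]
tree east tree east tree east tree east S ⇒ tree east tree east tree east tree east tree east S   [S -> tree east S]
tree east tree east tree east tree east tree east S ⇒ tree east tree east tree east tree east tree east tree east S   [S -> tree east S]
tree east tree east tree east tree east tree east tree east S ⇒ tree east tree east tree east tree east tree east tree east likes   [S -> likes]

S ⇒ tree east S ⇒ tree east tree east S ⇒ tree east tree east tree east S ⇒ tree east tree east tree east tree east S ⇒ tree east tree east tree east tree east tree east S ⇒ tree east tree east tree east tree east tree east tree east S ⇒ tree east tree east tree east tree east tree east tree east likes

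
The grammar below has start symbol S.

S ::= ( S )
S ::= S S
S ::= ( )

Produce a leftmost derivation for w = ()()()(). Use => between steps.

S => SS => SSS => ()SS => ()()S => ()()SS => ()()()S => ()()()()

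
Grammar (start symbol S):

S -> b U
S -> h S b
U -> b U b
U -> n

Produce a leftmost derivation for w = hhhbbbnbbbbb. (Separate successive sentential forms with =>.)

S => hSb   [S -> h S b]
hSb => hhSbb   [S -> h S b]
hhSbb => hhhSbbb   [S -> h S b]
hhhSbbb => hhhbUbbb   [S -> b U]
hhhbUbbb => hhhbbUbbbb   [U -> b U b]
hhhbbUbbbb => hhhbbbUbbbbb   [U -> b U b]
hhhbbbUbbbbb => hhhbbbnbbbbb   [U -> n]

S=>hSb=>hhSbb=>hhhSbbb=>hhhbUbbb=>hhhbbUbbbb=>hhhbbbUbbbbb=>hhhbbbnbbbbb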